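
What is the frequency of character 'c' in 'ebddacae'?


Scanning 'ebddacae' for 'c':
  Position 5: 'c' -> MATCH (count: 1)
Total occurrences of 'c': 1

1


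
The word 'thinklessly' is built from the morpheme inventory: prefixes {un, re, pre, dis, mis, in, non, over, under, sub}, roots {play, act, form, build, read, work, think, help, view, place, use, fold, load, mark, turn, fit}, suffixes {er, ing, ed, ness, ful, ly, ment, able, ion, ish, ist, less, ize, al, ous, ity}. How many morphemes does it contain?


Segmenting 'thinklessly' against the inventory:
  'think' -> root (morpheme 1)
  'less' -> suffix (morpheme 2)
  'ly' -> suffix (morpheme 3)
Total morphemes: 3

3


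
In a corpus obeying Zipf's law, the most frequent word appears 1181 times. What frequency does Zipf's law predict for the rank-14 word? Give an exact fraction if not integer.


Zipf's law: freq(rank) = f1 / rank
f1 = 1181, rank = 14
freq = 1181 / 14
GCD(1181, 14) = 1
Simplified: 1181/14

1181/14


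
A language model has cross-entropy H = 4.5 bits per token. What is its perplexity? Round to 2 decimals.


Perplexity formula: PP = 2^H
H = 4.5
PP = 2^4.5
Decompose: 2^4.5 = 2^4 * 2^0.5 = 2^4 * sqrt(2)
2^4 = 16, sqrt(2) ~ 1.4142136
PP ~ 16 * 1.4142136 = 22.6274176
Rounded to 2 decimals: 22.63

22.63


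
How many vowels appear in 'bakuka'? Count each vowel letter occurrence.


Scanning each character of 'bakuka':
  Position 1: 'b' -> consonant (running count: 0)
  Position 2: 'a' -> vowel (running count: 1)
  Position 3: 'k' -> consonant (running count: 1)
  Position 4: 'u' -> vowel (running count: 2)
  Position 5: 'k' -> consonant (running count: 2)
  Position 6: 'a' -> vowel (running count: 3)
Total vowels: 3

3


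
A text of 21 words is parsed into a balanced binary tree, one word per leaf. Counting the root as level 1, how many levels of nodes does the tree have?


In a balanced binary tree with n leaves the deepest leaf is ceil(log2(n)) edges below the root,
so counting node levels inclusive of root and leaves gives ceil(log2(n)) + 1 levels.
log2(21) = 4.3923
ceil(4.3923) = 5
levels = 5 + 1 = 6

6


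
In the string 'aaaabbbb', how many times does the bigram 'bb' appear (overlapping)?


Scanning 'aaaabbbb' for bigram 'bb':
  Position 0: 'aa' -> no
  Position 1: 'aa' -> no
  Position 2: 'aa' -> no
  Position 3: 'ab' -> no
  Position 4: 'bb' -> MATCH
  Position 5: 'bb' -> MATCH
  Position 6: 'bb' -> MATCH
Total matches: 3

3


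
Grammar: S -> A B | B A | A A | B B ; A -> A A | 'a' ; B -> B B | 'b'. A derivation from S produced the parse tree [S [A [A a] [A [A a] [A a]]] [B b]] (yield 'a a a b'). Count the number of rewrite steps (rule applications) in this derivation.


Every bracketed nonterminal node [X ...] in the tree is produced by exactly one rule application.
Reading the tree off as a leftmost derivation:
  Step 1: S  =>  A B   (applied S -> A B)
  Step 2: A B  =>  A A B   (applied A -> A A)
  Step 3: A A B  =>  a A B   (applied A -> a)
  Step 4: a A B  =>  a A A B   (applied A -> A A)
  Step 5: a A A B  =>  a a A B   (applied A -> a)
  Step 6: a a A B  =>  a a a B   (applied A -> a)
  Step 7: a a a B  =>  a a a b   (applied B -> b)
Final yield: a a a b
Total rewrite steps: 7

7


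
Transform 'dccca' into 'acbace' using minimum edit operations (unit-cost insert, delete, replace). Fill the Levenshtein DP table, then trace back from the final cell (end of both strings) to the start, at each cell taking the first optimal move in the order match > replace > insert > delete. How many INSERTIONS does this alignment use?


Edit distance = 4. Backtracking from cell (5, 6) with preference match > replace > insert > delete,
then listing the resulting alignment 'dccca' -> 'acbace' left to right:
  Step 1: replace d->a
  Step 2: keep 'c'
  Step 3: insert 'b' [insertion #1]
  Step 4: replace c->a
  Step 5: keep 'c'
  Step 6: replace a->e
Total insertions: 1

1


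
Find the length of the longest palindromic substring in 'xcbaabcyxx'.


Scanning 'xcbaabcyxx' for palindromic substrings.
Substring at positions 1-6: 'cbaabc'.
Check: reverse('cbaabc') = 'cbaabc' -> palindrome confirmed.
Neighbouring characters ('x' / 'y') break symmetry, so it cannot extend further.
No longer palindromic substring exists; longest length = 6

6


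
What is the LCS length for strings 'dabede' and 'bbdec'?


DP table for LCS of 'dabede' and 'bbdec':
       b  b  d  e  c
    0  0  0  0  0  0
  d 0  0  0  1  1  1
  a 0  0  0  1  1  1
  b 0  1  1  1  1  1
  e 0  1  1  1  2  2
  d 0  1  1  2  2  2
  e 0  1  1  2  3  3
LCS: 'bde'
LCS length = 3

3


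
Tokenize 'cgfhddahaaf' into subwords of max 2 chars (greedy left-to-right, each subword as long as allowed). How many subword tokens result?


'cgfhddahaaf' has 11 characters.
Chunking with max size 2:
  Chunk 1: 'cg' (positions 0-1)
  Chunk 2: 'fh' (positions 2-3)
  Chunk 3: 'dd' (positions 4-5)
  Chunk 4: 'ah' (positions 6-7)
  Chunk 5: 'aa' (positions 8-9)
  Chunk 6: 'f' (positions 10-10)
Total chunks: ceil(11 / 2) = 6

6


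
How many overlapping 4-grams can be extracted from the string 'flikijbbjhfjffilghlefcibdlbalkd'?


String 'flikijbbjhfjffilghlefcibdlbalkd' has length L = 31.
Number of overlapping n-grams = L - n + 1
Substituting: 31 - 4 + 1 = 28

28


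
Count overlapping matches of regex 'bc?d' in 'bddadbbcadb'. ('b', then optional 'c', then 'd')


Pattern: bc?d means 'b', then optional 'c', then 'd'.
Scanning 'bddadbbcadb' position-by-position:
  Pos 0: window 'bdd' -> MATCH
  Pos 1: window 'dda' -> no
  Pos 2: window 'dad' -> no
  Pos 3: window 'adb' -> no
  Pos 4: window 'dbb' -> no
  Pos 5: window 'bbc' -> no
  Pos 6: window 'bca' -> no
  Pos 7: window 'cad' -> no
  Pos 8: window 'adb' -> no
  Pos 9: window 'db' -> no
  Pos 10: window 'b' -> no
Total matches: 1

1


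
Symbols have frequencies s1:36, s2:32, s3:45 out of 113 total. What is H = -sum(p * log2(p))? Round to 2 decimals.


Computing entropy H = -sum(p_i * log2(p_i)):
  s1: p = 36/113 = 0.3186, -p*log2(p) = 0.5257
  s2: p = 32/113 = 0.2832, -p*log2(p) = 0.5154
  s3: p = 45/113 = 0.3982, -p*log2(p) = 0.5290
H = sum of terms = 1.5701
Rounded to 2 decimals: 1.57

1.57


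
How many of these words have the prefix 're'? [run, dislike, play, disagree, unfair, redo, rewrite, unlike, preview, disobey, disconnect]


Checking each word for prefix 're':
  'run' -> no (count: 0)
  'dislike' -> no (count: 0)
  'play' -> no (count: 0)
  'disagree' -> no (count: 0)
  'unfair' -> no (count: 0)
  'redo' -> YES, starts with 're' (count: 1)
  'rewrite' -> YES, starts with 're' (count: 2)
  'unlike' -> no (count: 2)
  'preview' -> no (count: 2)
  'disobey' -> no (count: 2)
  'disconnect' -> no (count: 2)
Total with prefix 're': 2

2


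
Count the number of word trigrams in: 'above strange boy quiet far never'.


Word trigrams from [6] words:
  Trigram 1: (above strange boy)
  Trigram 2: (strange boy quiet)
  Trigram 3: (boy quiet far)
  Trigram 4: (quiet far never)
Total word trigrams: 6 - 2 = 4

4


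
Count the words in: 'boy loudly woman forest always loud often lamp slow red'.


Counting words by splitting on spaces:
  Word 1: 'boy'
  Word 2: 'loudly'
  Word 3: 'woman'
  Word 4: 'forest'
  Word 5: 'always'
  Word 6: 'loud'
  Word 7: 'often'
  Word 8: 'lamp'
  Word 9: 'slow'
  Word 10: 'red'
Total words: 10

10


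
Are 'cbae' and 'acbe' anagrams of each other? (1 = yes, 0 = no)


Sort characters of 'cbae': 'abce'
Sort characters of 'acbe': 'abce'
Sorted forms match -> they ARE anagrams
Result: 1

1


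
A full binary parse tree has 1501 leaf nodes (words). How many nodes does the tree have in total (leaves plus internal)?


Leaf nodes (terminals): 1501
Internal nodes = n - 1 = 1501 - 1 = 1500
Total = leaves + internal = 1501 + 1500 = 3001

3001


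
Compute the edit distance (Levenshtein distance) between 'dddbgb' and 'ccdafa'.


Building DP table for s1='dddbgb' (len 6) and s2='ccdafa' (len 6):
       c  c  d  a  f  a
    0  1  2  3  4  5  6
  d 1  1  2  2  3  4  5
  d 2  2  2  2  3  4  5
  d 3  3  3  2  3  4  5
  b 4  4  4  3  3  4  5
  g 5  5  5  4  4  4  5
  b 6  6  6  5  5  5  5
Edit distance = dp[6][6] = 5

5


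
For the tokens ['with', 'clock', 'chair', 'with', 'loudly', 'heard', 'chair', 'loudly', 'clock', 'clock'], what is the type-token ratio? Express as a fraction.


Tokens: 10
Unique types: ('chair', 'clock', 'heard', 'loudly', 'with') = 5
TTR = 5/10
Simplify: divide both by 5 -> 1/2
TTR = 1/2

1/2


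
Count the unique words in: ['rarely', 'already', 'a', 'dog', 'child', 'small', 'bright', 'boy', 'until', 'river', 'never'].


Listing all tokens and tracking unique types:
  Token 1: 'rarely' -> NEW (unique so far: 1)
  Token 2: 'already' -> NEW (unique so far: 2)
  Token 3: 'a' -> NEW (unique so far: 3)
  Token 4: 'dog' -> NEW (unique so far: 4)
  Token 5: 'child' -> NEW (unique so far: 5)
  Token 6: 'small' -> NEW (unique so far: 6)
  Token 7: 'bright' -> NEW (unique so far: 7)
  Token 8: 'boy' -> NEW (unique so far: 8)
  Token 9: 'until' -> NEW (unique so far: 9)
  Token 10: 'river' -> NEW (unique so far: 10)
  Token 11: 'never' -> NEW (unique so far: 11)
Unique types: ('a', 'already', 'boy', 'bright', 'child', 'dog', 'never', 'rarely', 'river', 'small', 'until')
Vocabulary size: 11

11


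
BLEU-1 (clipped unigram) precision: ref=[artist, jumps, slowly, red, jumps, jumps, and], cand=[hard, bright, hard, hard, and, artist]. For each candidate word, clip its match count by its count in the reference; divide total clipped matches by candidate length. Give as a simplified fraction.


Reference word counts: {'and': 1, 'artist': 1, 'jumps': 3, 'red': 1, 'slowly': 1}
Checking each candidate word (with clipping):
  'hard' -> not in reference -> no match (matches: 0)
  'bright' -> not in reference -> no match (matches: 0)
  'hard' -> not in reference -> no match (matches: 0)
  'hard' -> not in reference -> no match (matches: 0)
  'and' -> in reference (ref count 1, used 1/1) -> match (matches: 1)
  'artist' -> in reference (ref count 1, used 1/1) -> match (matches: 2)
Clipped matches: 2, Candidate length: 6
Precision = 2/6 = 1/3

1/3


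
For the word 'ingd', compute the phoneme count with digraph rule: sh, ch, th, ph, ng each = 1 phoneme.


Parsing 'ingd' greedily, digraphs first:
  'i' -> vowel phoneme (phonemes so far: 1)
  'ng' -> digraph (1 consonant phoneme) (phonemes so far: 2)
  'd' -> consonant phoneme (phonemes so far: 3)
Total phonemes: 3

3


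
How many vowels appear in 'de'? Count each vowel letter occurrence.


Scanning each character of 'de':
  Position 1: 'd' -> consonant (running count: 0)
  Position 2: 'e' -> vowel (running count: 1)
Total vowels: 1

1


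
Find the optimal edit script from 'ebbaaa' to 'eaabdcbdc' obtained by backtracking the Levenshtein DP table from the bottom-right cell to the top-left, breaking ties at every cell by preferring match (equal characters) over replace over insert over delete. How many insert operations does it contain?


Edit distance = 7. Backtracking from cell (6, 9) with preference match > replace > insert > delete,
then listing the resulting alignment 'ebbaaa' -> 'eaabdcbdc' left to right:
  Step 1: keep 'e'
  Step 2: insert 'a' [insertion #1]
  Step 3: insert 'a' [insertion #2]
  Step 4: keep 'b'
  Step 5: insert 'd' [insertion #3]
  Step 6: replace b->c
  Step 7: replace a->b
  Step 8: replace a->d
  Step 9: replace a->c
Total insertions: 3

3


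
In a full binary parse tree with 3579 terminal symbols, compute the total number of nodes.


Leaf nodes (terminals): 3579
Internal nodes = n - 1 = 3579 - 1 = 3578
Total = leaves + internal = 3579 + 3578 = 7157

7157


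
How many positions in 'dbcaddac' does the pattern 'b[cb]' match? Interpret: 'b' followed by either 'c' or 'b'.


Pattern: b[cb] means 'b' followed by either 'c' or 'b'.
Scanning 'dbcaddac' position-by-position:
  Pos 0: window 'db' -> no
  Pos 1: window 'bc' -> MATCH
  Pos 2: window 'ca' -> no
  Pos 3: window 'ad' -> no
  Pos 4: window 'dd' -> no
  Pos 5: window 'da' -> no
  Pos 6: window 'ac' -> no
  Pos 7: window 'c' -> no
Total matches: 1

1


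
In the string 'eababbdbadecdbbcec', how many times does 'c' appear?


Scanning 'eababbdbadecdbbcec' for 'c':
  Position 11: 'c' -> MATCH (count: 1)
  Position 15: 'c' -> MATCH (count: 2)
  Position 17: 'c' -> MATCH (count: 3)
Total occurrences of 'c': 3

3


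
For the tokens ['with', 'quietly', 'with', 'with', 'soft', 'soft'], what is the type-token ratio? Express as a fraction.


Tokens: 6
Unique types: ('quietly', 'soft', 'with') = 3
TTR = 3/6
Simplify: divide both by 3 -> 1/2
TTR = 1/2

1/2


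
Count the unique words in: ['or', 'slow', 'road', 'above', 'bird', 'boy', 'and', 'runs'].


Listing all tokens and tracking unique types:
  Token 1: 'or' -> NEW (unique so far: 1)
  Token 2: 'slow' -> NEW (unique so far: 2)
  Token 3: 'road' -> NEW (unique so far: 3)
  Token 4: 'above' -> NEW (unique so far: 4)
  Token 5: 'bird' -> NEW (unique so far: 5)
  Token 6: 'boy' -> NEW (unique so far: 6)
  Token 7: 'and' -> NEW (unique so far: 7)
  Token 8: 'runs' -> NEW (unique so far: 8)
Unique types: ('above', 'and', 'bird', 'boy', 'or', 'road', 'runs', 'slow')
Vocabulary size: 8

8


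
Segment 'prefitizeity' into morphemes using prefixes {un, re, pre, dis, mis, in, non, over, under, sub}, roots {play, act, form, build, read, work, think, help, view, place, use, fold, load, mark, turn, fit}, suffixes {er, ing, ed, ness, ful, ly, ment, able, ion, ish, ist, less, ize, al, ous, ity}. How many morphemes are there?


Segmenting 'prefitizeity' against the inventory:
  'pre' -> prefix (morpheme 1)
  'fit' -> root (morpheme 2)
  'ize' -> suffix (morpheme 3)
  'ity' -> suffix (morpheme 4)
Total morphemes: 4

4


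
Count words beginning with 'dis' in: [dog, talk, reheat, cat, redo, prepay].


Checking each word for prefix 'dis':
  'dog' -> no (count: 0)
  'talk' -> no (count: 0)
  'reheat' -> no (count: 0)
  'cat' -> no (count: 0)
  'redo' -> no (count: 0)
  'prepay' -> no (count: 0)
Total with prefix 'dis': 0

0


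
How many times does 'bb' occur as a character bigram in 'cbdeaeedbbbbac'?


Scanning 'cbdeaeedbbbbac' for bigram 'bb':
  Position 0: 'cb' -> no
  Position 1: 'bd' -> no
  Position 2: 'de' -> no
  Position 3: 'ea' -> no
  Position 4: 'ae' -> no
  Position 5: 'ee' -> no
  Position 6: 'ed' -> no
  Position 7: 'db' -> no
  Position 8: 'bb' -> MATCH
  Position 9: 'bb' -> MATCH
  Position 10: 'bb' -> MATCH
  Position 11: 'ba' -> no
  Position 12: 'ac' -> no
Total matches: 3

3


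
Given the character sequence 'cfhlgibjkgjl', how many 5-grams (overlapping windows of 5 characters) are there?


String 'cfhlgibjkgjl' has length L = 12.
Number of overlapping n-grams = L - n + 1
Substituting: 12 - 5 + 1 = 8

8


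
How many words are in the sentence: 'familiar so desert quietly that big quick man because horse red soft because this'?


Counting words by splitting on spaces:
  Word 1: 'familiar'
  Word 2: 'so'
  Word 3: 'desert'
  Word 4: 'quietly'
  Word 5: 'that'
  Word 6: 'big'
  Word 7: 'quick'
  Word 8: 'man'
  Word 9: 'because'
  Word 10: 'horse'
  Word 11: 'red'
  Word 12: 'soft'
  Word 13: 'because'
  Word 14: 'this'
Total words: 14

14


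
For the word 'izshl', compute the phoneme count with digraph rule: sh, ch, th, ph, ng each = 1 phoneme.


Parsing 'izshl' greedily, digraphs first:
  'i' -> vowel phoneme (phonemes so far: 1)
  'z' -> consonant phoneme (phonemes so far: 2)
  'sh' -> digraph (1 consonant phoneme) (phonemes so far: 3)
  'l' -> consonant phoneme (phonemes so far: 4)
Total phonemes: 4

4


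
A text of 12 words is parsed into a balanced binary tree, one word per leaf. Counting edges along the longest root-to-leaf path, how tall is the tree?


In a balanced binary tree with n leaves the deepest leaf is ceil(log2(n)) edges below the root.
log2(12) = 3.5850
ceil(3.5850) = 4
height (edges) = 4

4


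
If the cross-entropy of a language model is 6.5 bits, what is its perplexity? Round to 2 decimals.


Perplexity formula: PP = 2^H
H = 6.5
PP = 2^6.5
Decompose: 2^6.5 = 2^6 * 2^0.5 = 2^6 * sqrt(2)
2^6 = 64, sqrt(2) ~ 1.4142136
PP ~ 64 * 1.4142136 = 90.5096704
Rounded to 2 decimals: 90.51

90.51


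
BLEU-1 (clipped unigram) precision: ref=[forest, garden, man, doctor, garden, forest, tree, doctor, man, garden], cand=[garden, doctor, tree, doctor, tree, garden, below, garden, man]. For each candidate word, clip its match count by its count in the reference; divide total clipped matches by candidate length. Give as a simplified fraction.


Reference word counts: {'doctor': 2, 'forest': 2, 'garden': 3, 'man': 2, 'tree': 1}
Checking each candidate word (with clipping):
  'garden' -> in reference (ref count 3, used 1/3) -> match (matches: 1)
  'doctor' -> in reference (ref count 2, used 1/2) -> match (matches: 2)
  'tree' -> in reference (ref count 1, used 1/1) -> match (matches: 3)
  'doctor' -> in reference (ref count 2, used 2/2) -> match (matches: 4)
  'tree' -> ref count 1 already used up (1/1) -> clipped, no match (matches: 4)
  'garden' -> in reference (ref count 3, used 2/3) -> match (matches: 5)
  'below' -> not in reference -> no match (matches: 5)
  'garden' -> in reference (ref count 3, used 3/3) -> match (matches: 6)
  'man' -> in reference (ref count 2, used 1/2) -> match (matches: 7)
Clipped matches: 7, Candidate length: 9
Precision = 7/9

7/9


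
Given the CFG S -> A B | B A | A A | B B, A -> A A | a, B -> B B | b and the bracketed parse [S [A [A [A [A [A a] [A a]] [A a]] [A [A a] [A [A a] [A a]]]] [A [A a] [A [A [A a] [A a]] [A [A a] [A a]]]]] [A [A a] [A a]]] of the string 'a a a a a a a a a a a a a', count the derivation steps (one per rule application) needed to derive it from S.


Every bracketed nonterminal node [X ...] in the tree is produced by exactly one rule application.
Reading the tree off as a leftmost derivation:
  Step 1: S  =>  A A   (applied S -> A A)
  Step 2: A A  =>  A A A   (applied A -> A A)
  Step 3: A A A  =>  A A A A   (applied A -> A A)
  Step 4: A A A A  =>  A A A A A   (applied A -> A A)
  Step 5: A A A A A  =>  A A A A A A   (applied A -> A A)
  Step 6: A A A A A A  =>  a A A A A A   (applied A -> a)
  Step 7: a A A A A A  =>  a a A A A A   (applied A -> a)
  Step 8: a a A A A A  =>  a a a A A A   (applied A -> a)
  Step 9: a a a A A A  =>  a a a A A A A   (applied A -> A A)
  Step 10: a a a A A A A  =>  a a a a A A A   (applied A -> a)
  Step 11: a a a a A A A  =>  a a a a A A A A   (applied A -> A A)
  Step 12: a a a a A A A A  =>  a a a a a A A A   (applied A -> a)
  Step 13: a a a a a A A A  =>  a a a a a a A A   (applied A -> a)
  Step 14: a a a a a a A A  =>  a a a a a a A A A   (applied A -> A A)
  Step 15: a a a a a a A A A  =>  a a a a a a a A A   (applied A -> a)
  Step 16: a a a a a a a A A  =>  a a a a a a a A A A   (applied A -> A A)
  Step 17: a a a a a a a A A A  =>  a a a a a a a A A A A   (applied A -> A A)
  Step 18: a a a a a a a A A A A  =>  a a a a a a a a A A A   (applied A -> a)
  Step 19: a a a a a a a a A A A  =>  a a a a a a a a a A A   (applied A -> a)
  Step 20: a a a a a a a a a A A  =>  a a a a a a a a a A A A   (applied A -> A A)
  Step 21: a a a a a a a a a A A A  =>  a a a a a a a a a a A A   (applied A -> a)
  Step 22: a a a a a a a a a a A A  =>  a a a a a a a a a a a A   (applied A -> a)
  Step 23: a a a a a a a a a a a A  =>  a a a a a a a a a a a A A   (applied A -> A A)
  Step 24: a a a a a a a a a a a A A  =>  a a a a a a a a a a a a A   (applied A -> a)
  Step 25: a a a a a a a a a a a a A  =>  a a a a a a a a a a a a a   (applied A -> a)
Final yield: a a a a a a a a a a a a a
Total rewrite steps: 25

25


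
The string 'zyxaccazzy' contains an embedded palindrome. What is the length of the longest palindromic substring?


Scanning 'zyxaccazzy' for palindromic substrings.
Substring at positions 3-6: 'acca'.
Check: reverse('acca') = 'acca' -> palindrome confirmed.
Neighbouring characters ('x' / 'z') break symmetry, so it cannot extend further.
No longer palindromic substring exists; longest length = 4

4


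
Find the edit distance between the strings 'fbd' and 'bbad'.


Building DP table for s1='fbd' (len 3) and s2='bbad' (len 4):
       b  b  a  d
    0  1  2  3  4
  f 1  1  2  3  4
  b 2  1  1  2  3
  d 3  2  2  2  2
Edit distance = dp[3][4] = 2

2


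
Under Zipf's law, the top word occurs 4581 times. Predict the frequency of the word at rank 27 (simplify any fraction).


Zipf's law: freq(rank) = f1 / rank
f1 = 4581, rank = 27
freq = 4581 / 27
GCD(4581, 27) = 9
Simplified: 509/3

509/3


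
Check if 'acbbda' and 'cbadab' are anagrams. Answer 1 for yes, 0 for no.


Sort characters of 'acbbda': 'aabbcd'
Sort characters of 'cbadab': 'aabbcd'
Sorted forms match -> they ARE anagrams
Result: 1

1


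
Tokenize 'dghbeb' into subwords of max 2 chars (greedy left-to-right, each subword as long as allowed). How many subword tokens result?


'dghbeb' has 6 characters.
Chunking with max size 2:
  Chunk 1: 'dg' (positions 0-1)
  Chunk 2: 'hb' (positions 2-3)
  Chunk 3: 'eb' (positions 4-5)
Total chunks: ceil(6 / 2) = 3

3


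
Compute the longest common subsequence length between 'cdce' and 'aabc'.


DP table for LCS of 'cdce' and 'aabc':
       a  a  b  c
    0  0  0  0  0
  c 0  0  0  0  1
  d 0  0  0  0  1
  c 0  0  0  0  1
  e 0  0  0  0  1
LCS: 'c'
LCS length = 1

1


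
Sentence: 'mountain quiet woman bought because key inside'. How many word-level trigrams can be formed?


Word trigrams from [7] words:
  Trigram 1: (mountain quiet woman)
  Trigram 2: (quiet woman bought)
  Trigram 3: (woman bought because)
  Trigram 4: (bought because key)
  Trigram 5: (because key inside)
Total word trigrams: 7 - 2 = 5

5


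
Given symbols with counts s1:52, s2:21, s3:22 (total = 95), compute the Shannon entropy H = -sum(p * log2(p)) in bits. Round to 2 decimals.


Computing entropy H = -sum(p_i * log2(p_i)):
  s1: p = 52/95 = 0.5474, -p*log2(p) = 0.4759
  s2: p = 21/95 = 0.2211, -p*log2(p) = 0.4814
  s3: p = 22/95 = 0.2316, -p*log2(p) = 0.4887
H = sum of terms = 1.4460
Rounded to 2 decimals: 1.45

1.45


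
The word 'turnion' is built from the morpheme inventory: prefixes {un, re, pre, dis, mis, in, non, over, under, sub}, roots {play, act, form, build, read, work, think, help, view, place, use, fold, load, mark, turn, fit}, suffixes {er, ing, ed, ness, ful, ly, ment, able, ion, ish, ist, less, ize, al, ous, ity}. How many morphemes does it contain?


Segmenting 'turnion' against the inventory:
  'turn' -> root (morpheme 1)
  'ion' -> suffix (morpheme 2)
Total morphemes: 2

2


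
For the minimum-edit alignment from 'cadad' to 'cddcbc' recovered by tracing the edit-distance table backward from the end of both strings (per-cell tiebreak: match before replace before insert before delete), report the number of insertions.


Edit distance = 4. Backtracking from cell (5, 6) with preference match > replace > insert > delete,
then listing the resulting alignment 'cadad' -> 'cddcbc' left to right:
  Step 1: keep 'c'
  Step 2: replace a->d
  Step 3: keep 'd'
  Step 4: insert 'c' [insertion #1]
  Step 5: replace a->b
  Step 6: replace d->c
Total insertions: 1

1


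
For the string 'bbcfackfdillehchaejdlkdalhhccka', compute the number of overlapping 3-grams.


String 'bbcfackfdillehchaejdlkdalhhccka' has length L = 31.
Number of overlapping n-grams = L - n + 1
Substituting: 31 - 3 + 1 = 29

29


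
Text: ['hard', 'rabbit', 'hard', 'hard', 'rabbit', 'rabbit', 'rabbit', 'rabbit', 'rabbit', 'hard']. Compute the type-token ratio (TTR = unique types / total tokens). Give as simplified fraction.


Tokens: 10
Unique types: ('hard', 'rabbit') = 2
TTR = 2/10
Simplify: divide both by 2 -> 1/5
TTR = 1/5

1/5


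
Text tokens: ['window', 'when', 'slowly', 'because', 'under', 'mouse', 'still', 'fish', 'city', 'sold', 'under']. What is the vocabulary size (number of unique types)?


Listing all tokens and tracking unique types:
  Token 1: 'window' -> NEW (unique so far: 1)
  Token 2: 'when' -> NEW (unique so far: 2)
  Token 3: 'slowly' -> NEW (unique so far: 3)
  Token 4: 'because' -> NEW (unique so far: 4)
  Token 5: 'under' -> NEW (unique so far: 5)
  Token 6: 'mouse' -> NEW (unique so far: 6)
  Token 7: 'still' -> NEW (unique so far: 7)
  Token 8: 'fish' -> NEW (unique so far: 8)
  Token 9: 'city' -> NEW (unique so far: 9)
  Token 10: 'sold' -> NEW (unique so far: 10)
  Token 11: 'under' -> duplicate (unique so far: 10)
Unique types: ('because', 'city', 'fish', 'mouse', 'slowly', 'sold', 'still', 'under', 'when', 'window')
Vocabulary size: 10

10


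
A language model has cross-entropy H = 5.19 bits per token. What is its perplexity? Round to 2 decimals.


Perplexity formula: PP = 2^H
H = 5.19
PP = 2^5.19
Decompose: 2^5.19 = 2^5 * 2^0.19
2^5 = 32, 2^0.19 ~ 1.1407637
PP ~ 32 * 1.1407637 = 36.5044384
Rounded to 2 decimals: 36.50

36.50


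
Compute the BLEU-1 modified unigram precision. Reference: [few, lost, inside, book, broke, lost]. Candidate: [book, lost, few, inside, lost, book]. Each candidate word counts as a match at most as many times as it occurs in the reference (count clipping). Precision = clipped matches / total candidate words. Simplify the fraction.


Reference word counts: {'book': 1, 'broke': 1, 'few': 1, 'inside': 1, 'lost': 2}
Checking each candidate word (with clipping):
  'book' -> in reference (ref count 1, used 1/1) -> match (matches: 1)
  'lost' -> in reference (ref count 2, used 1/2) -> match (matches: 2)
  'few' -> in reference (ref count 1, used 1/1) -> match (matches: 3)
  'inside' -> in reference (ref count 1, used 1/1) -> match (matches: 4)
  'lost' -> in reference (ref count 2, used 2/2) -> match (matches: 5)
  'book' -> ref count 1 already used up (1/1) -> clipped, no match (matches: 5)
Clipped matches: 5, Candidate length: 6
Precision = 5/6

5/6


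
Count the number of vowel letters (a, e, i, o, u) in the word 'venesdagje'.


Scanning each character of 'venesdagje':
  Position 1: 'v' -> consonant (running count: 0)
  Position 2: 'e' -> vowel (running count: 1)
  Position 3: 'n' -> consonant (running count: 1)
  Position 4: 'e' -> vowel (running count: 2)
  Position 5: 's' -> consonant (running count: 2)
  Position 6: 'd' -> consonant (running count: 2)
  Position 7: 'a' -> vowel (running count: 3)
  Position 8: 'g' -> consonant (running count: 3)
  Position 9: 'j' -> consonant (running count: 3)
  Position 10: 'e' -> vowel (running count: 4)
Total vowels: 4

4


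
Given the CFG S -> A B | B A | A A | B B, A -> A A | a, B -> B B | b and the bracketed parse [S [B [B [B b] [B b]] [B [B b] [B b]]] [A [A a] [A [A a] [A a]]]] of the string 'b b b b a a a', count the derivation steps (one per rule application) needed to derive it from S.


Every bracketed nonterminal node [X ...] in the tree is produced by exactly one rule application.
Reading the tree off as a leftmost derivation:
  Step 1: S  =>  B A   (applied S -> B A)
  Step 2: B A  =>  B B A   (applied B -> B B)
  Step 3: B B A  =>  B B B A   (applied B -> B B)
  Step 4: B B B A  =>  b B B A   (applied B -> b)
  Step 5: b B B A  =>  b b B A   (applied B -> b)
  Step 6: b b B A  =>  b b B B A   (applied B -> B B)
  Step 7: b b B B A  =>  b b b B A   (applied B -> b)
  Step 8: b b b B A  =>  b b b b A   (applied B -> b)
  Step 9: b b b b A  =>  b b b b A A   (applied A -> A A)
  Step 10: b b b b A A  =>  b b b b a A   (applied A -> a)
  Step 11: b b b b a A  =>  b b b b a A A   (applied A -> A A)
  Step 12: b b b b a A A  =>  b b b b a a A   (applied A -> a)
  Step 13: b b b b a a A  =>  b b b b a a a   (applied A -> a)
Final yield: b b b b a a a
Total rewrite steps: 13

13


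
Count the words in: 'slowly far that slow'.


Counting words by splitting on spaces:
  Word 1: 'slowly'
  Word 2: 'far'
  Word 3: 'that'
  Word 4: 'slow'
Total words: 4

4


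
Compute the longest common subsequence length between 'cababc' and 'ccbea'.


DP table for LCS of 'cababc' and 'ccbea':
       c  c  b  e  a
    0  0  0  0  0  0
  c 0  1  1  1  1  1
  a 0  1  1  1  1  2
  b 0  1  1  2  2  2
  a 0  1  1  2  2  3
  b 0  1  1  2  2  3
  c 0  1  2  2  2  3
LCS: 'cba'
LCS length = 3

3


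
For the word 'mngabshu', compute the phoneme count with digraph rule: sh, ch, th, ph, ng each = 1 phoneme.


Parsing 'mngabshu' greedily, digraphs first:
  'm' -> consonant phoneme (phonemes so far: 1)
  'ng' -> digraph (1 consonant phoneme) (phonemes so far: 2)
  'a' -> vowel phoneme (phonemes so far: 3)
  'b' -> consonant phoneme (phonemes so far: 4)
  'sh' -> digraph (1 consonant phoneme) (phonemes so far: 5)
  'u' -> vowel phoneme (phonemes so far: 6)
Total phonemes: 6

6


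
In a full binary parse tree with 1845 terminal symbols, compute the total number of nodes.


Leaf nodes (terminals): 1845
Internal nodes = n - 1 = 1845 - 1 = 1844
Total = leaves + internal = 1845 + 1844 = 3689

3689


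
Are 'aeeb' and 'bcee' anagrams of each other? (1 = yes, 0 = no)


Sort characters of 'aeeb': 'abee'
Sort characters of 'bcee': 'bcee'
Sorted forms differ -> they are NOT anagrams
Result: 0

0


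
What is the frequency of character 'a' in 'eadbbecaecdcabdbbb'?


Scanning 'eadbbecaecdcabdbbb' for 'a':
  Position 1: 'a' -> MATCH (count: 1)
  Position 7: 'a' -> MATCH (count: 2)
  Position 12: 'a' -> MATCH (count: 3)
Total occurrences of 'a': 3

3


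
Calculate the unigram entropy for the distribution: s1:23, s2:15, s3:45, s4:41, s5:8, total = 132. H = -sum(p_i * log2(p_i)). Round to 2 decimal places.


Computing entropy H = -sum(p_i * log2(p_i)):
  s1: p = 23/132 = 0.1742, -p*log2(p) = 0.4392
  s2: p = 15/132 = 0.1136, -p*log2(p) = 0.3565
  s3: p = 45/132 = 0.3409, -p*log2(p) = 0.5293
  s4: p = 41/132 = 0.3106, -p*log2(p) = 0.5239
  s5: p = 8/132 = 0.0606, -p*log2(p) = 0.2451
H = sum of terms = 2.0940
Rounded to 2 decimals: 2.09

2.09


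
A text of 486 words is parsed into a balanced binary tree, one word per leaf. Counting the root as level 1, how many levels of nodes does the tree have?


In a balanced binary tree with n leaves the deepest leaf is ceil(log2(n)) edges below the root,
so counting node levels inclusive of root and leaves gives ceil(log2(n)) + 1 levels.
log2(486) = 8.9248
ceil(8.9248) = 9
levels = 9 + 1 = 10

10


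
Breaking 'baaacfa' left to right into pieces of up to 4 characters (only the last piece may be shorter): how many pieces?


'baaacfa' has 7 characters.
Chunking with max size 4:
  Chunk 1: 'baaa' (positions 0-3)
  Chunk 2: 'cfa' (positions 4-6)
Total chunks: ceil(7 / 4) = 2

2


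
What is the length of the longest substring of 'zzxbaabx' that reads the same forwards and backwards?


Scanning 'zzxbaabx' for palindromic substrings.
Substring at positions 2-7: 'xbaabx'.
Check: reverse('xbaabx') = 'xbaabx' -> palindrome confirmed.
Neighbouring characters ('z' / '-') break symmetry, so it cannot extend further.
No longer palindromic substring exists; longest length = 6

6


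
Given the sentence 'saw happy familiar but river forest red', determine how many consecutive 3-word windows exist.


Word trigrams from [7] words:
  Trigram 1: (saw happy familiar)
  Trigram 2: (happy familiar but)
  Trigram 3: (familiar but river)
  Trigram 4: (but river forest)
  Trigram 5: (river forest red)
Total word trigrams: 7 - 2 = 5

5


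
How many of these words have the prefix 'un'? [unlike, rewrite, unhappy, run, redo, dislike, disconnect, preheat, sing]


Checking each word for prefix 'un':
  'unlike' -> YES, starts with 'un' (count: 1)
  'rewrite' -> no (count: 1)
  'unhappy' -> YES, starts with 'un' (count: 2)
  'run' -> no (count: 2)
  'redo' -> no (count: 2)
  'dislike' -> no (count: 2)
  'disconnect' -> no (count: 2)
  'preheat' -> no (count: 2)
  'sing' -> no (count: 2)
Total with prefix 'un': 2

2


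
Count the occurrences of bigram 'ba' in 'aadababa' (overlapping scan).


Scanning 'aadababa' for bigram 'ba':
  Position 0: 'aa' -> no
  Position 1: 'ad' -> no
  Position 2: 'da' -> no
  Position 3: 'ab' -> no
  Position 4: 'ba' -> MATCH
  Position 5: 'ab' -> no
  Position 6: 'ba' -> MATCH
Total matches: 2

2


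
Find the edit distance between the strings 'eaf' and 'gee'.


Building DP table for s1='eaf' (len 3) and s2='gee' (len 3):
       g  e  e
    0  1  2  3
  e 1  1  1  2
  a 2  2  2  2
  f 3  3  3  3
Edit distance = dp[3][3] = 3

3


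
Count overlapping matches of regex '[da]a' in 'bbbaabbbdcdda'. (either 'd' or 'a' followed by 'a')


Pattern: [da]a means either 'd' or 'a' followed by 'a'.
Scanning 'bbbaabbbdcdda' position-by-position:
  Pos 0: window 'bb' -> no
  Pos 1: window 'bb' -> no
  Pos 2: window 'ba' -> no
  Pos 3: window 'aa' -> MATCH
  Pos 4: window 'ab' -> no
  Pos 5: window 'bb' -> no
  Pos 6: window 'bb' -> no
  Pos 7: window 'bd' -> no
  Pos 8: window 'dc' -> no
  Pos 9: window 'cd' -> no
  Pos 10: window 'dd' -> no
  Pos 11: window 'da' -> MATCH
  Pos 12: window 'a' -> no
Total matches: 2

2


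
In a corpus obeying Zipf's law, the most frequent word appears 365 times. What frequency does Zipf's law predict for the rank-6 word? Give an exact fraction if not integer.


Zipf's law: freq(rank) = f1 / rank
f1 = 365, rank = 6
freq = 365 / 6
GCD(365, 6) = 1
Simplified: 365/6

365/6


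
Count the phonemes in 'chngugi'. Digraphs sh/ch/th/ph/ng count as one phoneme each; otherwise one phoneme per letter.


Parsing 'chngugi' greedily, digraphs first:
  'ch' -> digraph (1 consonant phoneme) (phonemes so far: 1)
  'ng' -> digraph (1 consonant phoneme) (phonemes so far: 2)
  'u' -> vowel phoneme (phonemes so far: 3)
  'g' -> consonant phoneme (phonemes so far: 4)
  'i' -> vowel phoneme (phonemes so far: 5)
Total phonemes: 5

5


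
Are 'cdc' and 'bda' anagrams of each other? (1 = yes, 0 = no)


Sort characters of 'cdc': 'ccd'
Sort characters of 'bda': 'abd'
Sorted forms differ -> they are NOT anagrams
Result: 0

0


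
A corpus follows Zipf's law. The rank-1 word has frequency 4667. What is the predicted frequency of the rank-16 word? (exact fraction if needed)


Zipf's law: freq(rank) = f1 / rank
f1 = 4667, rank = 16
freq = 4667 / 16
GCD(4667, 16) = 1
Simplified: 4667/16

4667/16


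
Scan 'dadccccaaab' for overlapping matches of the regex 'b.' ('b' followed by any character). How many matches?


Pattern: b. means 'b' followed by any character.
Scanning 'dadccccaaab' position-by-position:
  Pos 0: window 'da' -> no
  Pos 1: window 'ad' -> no
  Pos 2: window 'dc' -> no
  Pos 3: window 'cc' -> no
  Pos 4: window 'cc' -> no
  Pos 5: window 'cc' -> no
  Pos 6: window 'ca' -> no
  Pos 7: window 'aa' -> no
  Pos 8: window 'aa' -> no
  Pos 9: window 'ab' -> no
  Pos 10: window 'b' -> no
Total matches: 0

0


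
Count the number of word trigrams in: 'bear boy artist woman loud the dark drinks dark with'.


Word trigrams from [10] words:
  Trigram 1: (bear boy artist)
  Trigram 2: (boy artist woman)
  Trigram 3: (artist woman loud)
  Trigram 4: (woman loud the)
  Trigram 5: (loud the dark)
  Trigram 6: (the dark drinks)
  Trigram 7: (dark drinks dark)
  Trigram 8: (drinks dark with)
Total word trigrams: 10 - 2 = 8

8


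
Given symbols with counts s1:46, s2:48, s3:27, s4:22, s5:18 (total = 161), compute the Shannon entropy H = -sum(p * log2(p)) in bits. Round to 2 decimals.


Computing entropy H = -sum(p_i * log2(p_i)):
  s1: p = 46/161 = 0.2857, -p*log2(p) = 0.5164
  s2: p = 48/161 = 0.2981, -p*log2(p) = 0.5205
  s3: p = 27/161 = 0.1677, -p*log2(p) = 0.4320
  s4: p = 22/161 = 0.1366, -p*log2(p) = 0.3924
  s5: p = 18/161 = 0.1118, -p*log2(p) = 0.3534
H = sum of terms = 2.2147
Rounded to 2 decimals: 2.21

2.21


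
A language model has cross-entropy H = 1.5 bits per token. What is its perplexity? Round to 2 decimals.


Perplexity formula: PP = 2^H
H = 1.5
PP = 2^1.5
Decompose: 2^1.5 = 2^1 * 2^0.5 = 2^1 * sqrt(2)
2^1 = 2, sqrt(2) ~ 1.4142136
PP ~ 2 * 1.4142136 = 2.8284272
Rounded to 2 decimals: 2.83

2.83


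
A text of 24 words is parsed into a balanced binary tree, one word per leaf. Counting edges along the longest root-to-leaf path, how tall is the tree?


In a balanced binary tree with n leaves the deepest leaf is ceil(log2(n)) edges below the root.
log2(24) = 4.5850
ceil(4.5850) = 5
height (edges) = 5

5


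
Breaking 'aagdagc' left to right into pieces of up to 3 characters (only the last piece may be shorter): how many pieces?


'aagdagc' has 7 characters.
Chunking with max size 3:
  Chunk 1: 'aag' (positions 0-2)
  Chunk 2: 'dag' (positions 3-5)
  Chunk 3: 'c' (positions 6-6)
Total chunks: ceil(7 / 3) = 3

3


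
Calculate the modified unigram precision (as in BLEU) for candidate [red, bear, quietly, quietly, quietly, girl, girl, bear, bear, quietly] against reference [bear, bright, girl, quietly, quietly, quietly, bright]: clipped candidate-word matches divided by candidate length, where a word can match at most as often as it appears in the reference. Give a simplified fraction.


Reference word counts: {'bear': 1, 'bright': 2, 'girl': 1, 'quietly': 3}
Checking each candidate word (with clipping):
  'red' -> not in reference -> no match (matches: 0)
  'bear' -> in reference (ref count 1, used 1/1) -> match (matches: 1)
  'quietly' -> in reference (ref count 3, used 1/3) -> match (matches: 2)
  'quietly' -> in reference (ref count 3, used 2/3) -> match (matches: 3)
  'quietly' -> in reference (ref count 3, used 3/3) -> match (matches: 4)
  'girl' -> in reference (ref count 1, used 1/1) -> match (matches: 5)
  'girl' -> ref count 1 already used up (1/1) -> clipped, no match (matches: 5)
  'bear' -> ref count 1 already used up (1/1) -> clipped, no match (matches: 5)
  'bear' -> ref count 1 already used up (1/1) -> clipped, no match (matches: 5)
  'quietly' -> ref count 3 already used up (3/3) -> clipped, no match (matches: 5)
Clipped matches: 5, Candidate length: 10
Precision = 5/10 = 1/2

1/2


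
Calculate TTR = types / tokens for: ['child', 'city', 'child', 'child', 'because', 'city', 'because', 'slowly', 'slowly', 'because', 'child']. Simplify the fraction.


Tokens: 11
Unique types: ('because', 'child', 'city', 'slowly') = 4
TTR = 4/11
Already in lowest terms.

4/11


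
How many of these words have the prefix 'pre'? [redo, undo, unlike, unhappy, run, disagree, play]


Checking each word for prefix 'pre':
  'redo' -> no (count: 0)
  'undo' -> no (count: 0)
  'unlike' -> no (count: 0)
  'unhappy' -> no (count: 0)
  'run' -> no (count: 0)
  'disagree' -> no (count: 0)
  'play' -> no (count: 0)
Total with prefix 'pre': 0

0


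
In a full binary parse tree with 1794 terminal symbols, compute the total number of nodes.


Leaf nodes (terminals): 1794
Internal nodes = n - 1 = 1794 - 1 = 1793
Total = leaves + internal = 1794 + 1793 = 3587

3587


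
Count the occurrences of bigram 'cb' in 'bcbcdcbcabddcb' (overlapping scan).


Scanning 'bcbcdcbcabddcb' for bigram 'cb':
  Position 0: 'bc' -> no
  Position 1: 'cb' -> MATCH
  Position 2: 'bc' -> no
  Position 3: 'cd' -> no
  Position 4: 'dc' -> no
  Position 5: 'cb' -> MATCH
  Position 6: 'bc' -> no
  Position 7: 'ca' -> no
  Position 8: 'ab' -> no
  Position 9: 'bd' -> no
  Position 10: 'dd' -> no
  Position 11: 'dc' -> no
  Position 12: 'cb' -> MATCH
Total matches: 3

3


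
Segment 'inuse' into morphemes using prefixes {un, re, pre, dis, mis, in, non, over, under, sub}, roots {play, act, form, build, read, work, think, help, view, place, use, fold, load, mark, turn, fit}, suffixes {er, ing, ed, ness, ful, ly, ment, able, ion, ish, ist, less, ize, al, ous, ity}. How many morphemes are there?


Segmenting 'inuse' against the inventory:
  'in' -> prefix (morpheme 1)
  'use' -> root (morpheme 2)
Total morphemes: 2

2


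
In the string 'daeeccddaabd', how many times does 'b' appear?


Scanning 'daeeccddaabd' for 'b':
  Position 10: 'b' -> MATCH (count: 1)
Total occurrences of 'b': 1

1


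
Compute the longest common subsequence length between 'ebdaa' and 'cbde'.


DP table for LCS of 'ebdaa' and 'cbde':
       c  b  d  e
    0  0  0  0  0
  e 0  0  0  0  1
  b 0  0  1  1  1
  d 0  0  1  2  2
  a 0  0  1  2  2
  a 0  0  1  2  2
LCS: 'bd'
LCS length = 2

2
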